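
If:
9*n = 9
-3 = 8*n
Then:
No Solution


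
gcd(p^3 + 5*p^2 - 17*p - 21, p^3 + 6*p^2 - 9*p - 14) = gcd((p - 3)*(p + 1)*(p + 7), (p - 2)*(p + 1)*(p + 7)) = p^2 + 8*p + 7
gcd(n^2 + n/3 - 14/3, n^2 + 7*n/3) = n + 7/3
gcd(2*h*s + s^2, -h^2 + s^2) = 1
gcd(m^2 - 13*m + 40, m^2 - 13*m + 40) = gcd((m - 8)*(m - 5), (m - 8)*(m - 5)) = m^2 - 13*m + 40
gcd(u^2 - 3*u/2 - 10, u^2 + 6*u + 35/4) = u + 5/2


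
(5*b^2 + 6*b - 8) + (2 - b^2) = 4*b^2 + 6*b - 6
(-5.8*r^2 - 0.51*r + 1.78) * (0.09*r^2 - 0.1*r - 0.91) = -0.522*r^4 + 0.5341*r^3 + 5.4892*r^2 + 0.2861*r - 1.6198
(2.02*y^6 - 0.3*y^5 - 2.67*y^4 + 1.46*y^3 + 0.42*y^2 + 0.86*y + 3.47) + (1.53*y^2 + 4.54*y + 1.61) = 2.02*y^6 - 0.3*y^5 - 2.67*y^4 + 1.46*y^3 + 1.95*y^2 + 5.4*y + 5.08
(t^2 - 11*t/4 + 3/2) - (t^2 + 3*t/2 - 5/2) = 4 - 17*t/4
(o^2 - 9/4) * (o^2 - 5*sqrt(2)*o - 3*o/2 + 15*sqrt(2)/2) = o^4 - 5*sqrt(2)*o^3 - 3*o^3/2 - 9*o^2/4 + 15*sqrt(2)*o^2/2 + 27*o/8 + 45*sqrt(2)*o/4 - 135*sqrt(2)/8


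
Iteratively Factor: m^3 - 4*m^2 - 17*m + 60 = (m + 4)*(m^2 - 8*m + 15) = (m - 3)*(m + 4)*(m - 5)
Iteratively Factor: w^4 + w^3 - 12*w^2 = (w)*(w^3 + w^2 - 12*w) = w*(w + 4)*(w^2 - 3*w) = w*(w - 3)*(w + 4)*(w)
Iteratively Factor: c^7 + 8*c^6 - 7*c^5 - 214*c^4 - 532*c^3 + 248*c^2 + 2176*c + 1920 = (c + 4)*(c^6 + 4*c^5 - 23*c^4 - 122*c^3 - 44*c^2 + 424*c + 480) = (c - 5)*(c + 4)*(c^5 + 9*c^4 + 22*c^3 - 12*c^2 - 104*c - 96) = (c - 5)*(c + 4)^2*(c^4 + 5*c^3 + 2*c^2 - 20*c - 24) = (c - 5)*(c - 2)*(c + 4)^2*(c^3 + 7*c^2 + 16*c + 12) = (c - 5)*(c - 2)*(c + 2)*(c + 4)^2*(c^2 + 5*c + 6) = (c - 5)*(c - 2)*(c + 2)^2*(c + 4)^2*(c + 3)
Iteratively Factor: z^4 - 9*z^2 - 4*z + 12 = (z + 2)*(z^3 - 2*z^2 - 5*z + 6) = (z - 3)*(z + 2)*(z^2 + z - 2) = (z - 3)*(z - 1)*(z + 2)*(z + 2)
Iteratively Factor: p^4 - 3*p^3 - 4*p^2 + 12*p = (p)*(p^3 - 3*p^2 - 4*p + 12) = p*(p - 2)*(p^2 - p - 6) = p*(p - 2)*(p + 2)*(p - 3)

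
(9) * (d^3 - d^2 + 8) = 9*d^3 - 9*d^2 + 72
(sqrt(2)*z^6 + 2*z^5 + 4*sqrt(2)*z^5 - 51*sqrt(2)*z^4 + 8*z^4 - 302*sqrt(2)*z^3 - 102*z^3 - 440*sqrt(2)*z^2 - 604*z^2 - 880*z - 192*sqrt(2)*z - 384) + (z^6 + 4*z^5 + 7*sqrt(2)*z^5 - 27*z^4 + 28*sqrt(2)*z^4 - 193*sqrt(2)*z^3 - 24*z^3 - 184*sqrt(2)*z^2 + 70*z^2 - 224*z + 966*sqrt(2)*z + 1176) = z^6 + sqrt(2)*z^6 + 6*z^5 + 11*sqrt(2)*z^5 - 23*sqrt(2)*z^4 - 19*z^4 - 495*sqrt(2)*z^3 - 126*z^3 - 624*sqrt(2)*z^2 - 534*z^2 - 1104*z + 774*sqrt(2)*z + 792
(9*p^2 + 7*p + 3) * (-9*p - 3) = -81*p^3 - 90*p^2 - 48*p - 9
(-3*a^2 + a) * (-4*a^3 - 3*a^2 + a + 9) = 12*a^5 + 5*a^4 - 6*a^3 - 26*a^2 + 9*a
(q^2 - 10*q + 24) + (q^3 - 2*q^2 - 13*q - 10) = q^3 - q^2 - 23*q + 14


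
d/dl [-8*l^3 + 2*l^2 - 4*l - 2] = -24*l^2 + 4*l - 4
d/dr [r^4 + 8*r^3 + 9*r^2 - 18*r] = 4*r^3 + 24*r^2 + 18*r - 18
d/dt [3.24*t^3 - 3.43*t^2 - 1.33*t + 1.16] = 9.72*t^2 - 6.86*t - 1.33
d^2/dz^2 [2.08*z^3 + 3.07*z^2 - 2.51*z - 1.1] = 12.48*z + 6.14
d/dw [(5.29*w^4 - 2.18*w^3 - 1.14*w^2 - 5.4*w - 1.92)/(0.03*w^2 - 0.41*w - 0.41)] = (0.3174*w^5 - 6.5721*w^4 - 6.888*w^3 + 3.3108*w^2 + 1.05*w + 1.4268)/(0.0009*w^4 - 0.0246*w^3 + 0.1435*w^2 + 0.3362*w + 0.1681)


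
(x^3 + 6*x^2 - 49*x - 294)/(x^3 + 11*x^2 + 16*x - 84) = (x - 7)/(x - 2)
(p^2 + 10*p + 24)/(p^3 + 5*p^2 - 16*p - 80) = (p + 6)/(p^2 + p - 20)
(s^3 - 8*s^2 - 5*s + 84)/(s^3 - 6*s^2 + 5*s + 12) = (s^2 - 4*s - 21)/(s^2 - 2*s - 3)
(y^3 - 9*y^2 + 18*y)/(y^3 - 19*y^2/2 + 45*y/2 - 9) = 2*y/(2*y - 1)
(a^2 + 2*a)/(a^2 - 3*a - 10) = a/(a - 5)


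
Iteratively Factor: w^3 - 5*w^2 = (w)*(w^2 - 5*w) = w^2*(w - 5)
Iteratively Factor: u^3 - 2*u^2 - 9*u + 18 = (u + 3)*(u^2 - 5*u + 6) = (u - 3)*(u + 3)*(u - 2)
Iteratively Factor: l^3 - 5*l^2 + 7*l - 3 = (l - 1)*(l^2 - 4*l + 3) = (l - 1)^2*(l - 3)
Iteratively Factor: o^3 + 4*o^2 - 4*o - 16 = (o + 4)*(o^2 - 4) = (o - 2)*(o + 4)*(o + 2)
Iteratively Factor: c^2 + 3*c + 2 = (c + 2)*(c + 1)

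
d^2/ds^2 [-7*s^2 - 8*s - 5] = -14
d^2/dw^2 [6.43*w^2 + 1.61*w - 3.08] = 12.8600000000000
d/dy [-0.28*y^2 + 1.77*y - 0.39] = 1.77 - 0.56*y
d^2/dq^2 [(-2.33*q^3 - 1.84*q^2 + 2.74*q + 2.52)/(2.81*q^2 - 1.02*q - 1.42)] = (7.105427357601e-15*q^4 + 9.28041600000006*q^3 + 55.088592*q^2 - 5.92732800000001*q + 9.99664)/(22.188041*q^6 - 24.162066*q^5 - 24.866814*q^4 + 23.358816*q^3 + 12.566148*q^2 - 6.170184*q - 2.863288)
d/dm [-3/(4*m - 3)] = 12/(4*m - 3)^2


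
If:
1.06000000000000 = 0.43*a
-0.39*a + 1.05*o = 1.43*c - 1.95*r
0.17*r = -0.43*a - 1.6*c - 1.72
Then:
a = 2.47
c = -0.10625*r - 1.7375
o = -2.00184523809524*r - 1.45069490586932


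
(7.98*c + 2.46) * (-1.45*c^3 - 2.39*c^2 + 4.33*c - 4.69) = -11.571*c^4 - 22.6392*c^3 + 28.674*c^2 - 26.7744*c - 11.5374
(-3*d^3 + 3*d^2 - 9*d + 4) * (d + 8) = -3*d^4 - 21*d^3 + 15*d^2 - 68*d + 32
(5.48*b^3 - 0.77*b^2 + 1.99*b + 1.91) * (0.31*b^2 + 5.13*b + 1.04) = 1.6988*b^5 + 27.8737*b^4 + 2.366*b^3 + 10.0*b^2 + 11.8679*b + 1.9864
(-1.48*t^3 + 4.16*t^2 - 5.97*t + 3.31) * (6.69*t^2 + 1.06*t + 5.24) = -9.9012*t^5 + 26.2616*t^4 - 43.2849*t^3 + 37.6141*t^2 - 27.7742*t + 17.3444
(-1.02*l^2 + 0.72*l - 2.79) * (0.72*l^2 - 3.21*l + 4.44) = -0.7344*l^4 + 3.7926*l^3 - 8.8488*l^2 + 12.1527*l - 12.3876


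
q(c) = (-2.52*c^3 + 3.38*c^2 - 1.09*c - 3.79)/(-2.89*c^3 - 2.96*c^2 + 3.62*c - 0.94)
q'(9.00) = 0.02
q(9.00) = 0.68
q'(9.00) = 0.02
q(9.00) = 0.68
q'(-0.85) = 2.67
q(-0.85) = -0.26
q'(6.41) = 0.03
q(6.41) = 0.62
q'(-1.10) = 3.88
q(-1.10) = -1.04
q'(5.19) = 0.04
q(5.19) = 0.58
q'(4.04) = 0.05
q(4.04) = 0.53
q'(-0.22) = 6.02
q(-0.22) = 1.82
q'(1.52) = -0.40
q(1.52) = 0.52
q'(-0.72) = 2.53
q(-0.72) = 0.08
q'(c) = (-7.56*c^2 + 6.76*c - 1.09)/(-2.89*c^3 - 2.96*c^2 + 3.62*c - 0.94) + (8.67*c^2 + 5.92*c - 3.62)*(-2.52*c^3 + 3.38*c^2 - 1.09*c - 3.79)/(-2.89*c^3 - 2.96*c^2 + 3.62*c - 0.94)^2 = (17.2274*c^4 - 24.545*c^3 - 16.7437*c^2 - 28.7912*c + 14.7444)/(8.3521*c^6 + 17.1088*c^5 - 12.162*c^4 - 15.9972*c^3 + 18.6692*c^2 - 6.8056*c + 0.8836)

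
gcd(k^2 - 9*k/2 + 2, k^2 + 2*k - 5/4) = k - 1/2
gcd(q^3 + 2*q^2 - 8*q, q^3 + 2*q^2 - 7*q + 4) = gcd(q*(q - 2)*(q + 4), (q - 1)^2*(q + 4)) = q + 4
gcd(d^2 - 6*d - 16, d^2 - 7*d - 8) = d - 8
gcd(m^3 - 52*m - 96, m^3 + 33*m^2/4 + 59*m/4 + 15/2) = m + 6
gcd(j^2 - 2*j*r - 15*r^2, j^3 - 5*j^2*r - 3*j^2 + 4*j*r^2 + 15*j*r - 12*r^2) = 1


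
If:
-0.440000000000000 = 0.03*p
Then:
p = -14.67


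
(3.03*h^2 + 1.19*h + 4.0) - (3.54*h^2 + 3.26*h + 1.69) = -0.51*h^2 - 2.07*h + 2.31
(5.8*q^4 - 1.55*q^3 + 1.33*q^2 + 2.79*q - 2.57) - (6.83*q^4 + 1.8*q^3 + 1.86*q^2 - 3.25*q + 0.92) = -1.03*q^4 - 3.35*q^3 - 0.53*q^2 + 6.04*q - 3.49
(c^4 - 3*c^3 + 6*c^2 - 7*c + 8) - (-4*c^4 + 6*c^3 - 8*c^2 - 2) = 5*c^4 - 9*c^3 + 14*c^2 - 7*c + 10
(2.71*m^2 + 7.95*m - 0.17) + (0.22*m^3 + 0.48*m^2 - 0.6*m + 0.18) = 0.22*m^3 + 3.19*m^2 + 7.35*m + 0.00999999999999998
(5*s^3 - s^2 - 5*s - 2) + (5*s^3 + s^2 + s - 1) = 10*s^3 - 4*s - 3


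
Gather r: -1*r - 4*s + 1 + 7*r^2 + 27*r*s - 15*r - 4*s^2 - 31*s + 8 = 7*r^2 + r*(27*s - 16) - 4*s^2 - 35*s + 9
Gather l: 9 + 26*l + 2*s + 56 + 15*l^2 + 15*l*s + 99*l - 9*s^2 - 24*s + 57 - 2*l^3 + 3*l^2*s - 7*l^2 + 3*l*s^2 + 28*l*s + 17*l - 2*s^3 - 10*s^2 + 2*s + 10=-2*l^3 + l^2*(3*s + 8) + l*(3*s^2 + 43*s + 142) - 2*s^3 - 19*s^2 - 20*s + 132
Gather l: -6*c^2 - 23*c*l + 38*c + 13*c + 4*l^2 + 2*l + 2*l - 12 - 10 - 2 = -6*c^2 + 51*c + 4*l^2 + l*(4 - 23*c) - 24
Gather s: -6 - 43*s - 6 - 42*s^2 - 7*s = -42*s^2 - 50*s - 12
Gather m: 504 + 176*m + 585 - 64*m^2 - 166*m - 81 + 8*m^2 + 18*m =-56*m^2 + 28*m + 1008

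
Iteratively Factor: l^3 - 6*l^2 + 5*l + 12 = (l + 1)*(l^2 - 7*l + 12) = (l - 4)*(l + 1)*(l - 3)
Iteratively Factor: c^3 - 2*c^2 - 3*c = (c)*(c^2 - 2*c - 3) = c*(c + 1)*(c - 3)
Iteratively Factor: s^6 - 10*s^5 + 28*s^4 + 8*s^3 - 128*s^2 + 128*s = (s + 2)*(s^5 - 12*s^4 + 52*s^3 - 96*s^2 + 64*s) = (s - 2)*(s + 2)*(s^4 - 10*s^3 + 32*s^2 - 32*s) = (s - 4)*(s - 2)*(s + 2)*(s^3 - 6*s^2 + 8*s) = s*(s - 4)*(s - 2)*(s + 2)*(s^2 - 6*s + 8) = s*(s - 4)*(s - 2)^2*(s + 2)*(s - 4)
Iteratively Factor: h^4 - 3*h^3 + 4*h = (h)*(h^3 - 3*h^2 + 4) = h*(h - 2)*(h^2 - h - 2) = h*(h - 2)^2*(h + 1)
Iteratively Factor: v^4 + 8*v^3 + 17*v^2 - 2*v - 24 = (v + 2)*(v^3 + 6*v^2 + 5*v - 12) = (v - 1)*(v + 2)*(v^2 + 7*v + 12) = (v - 1)*(v + 2)*(v + 3)*(v + 4)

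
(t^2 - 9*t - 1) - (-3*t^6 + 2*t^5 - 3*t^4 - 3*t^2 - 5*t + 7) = 3*t^6 - 2*t^5 + 3*t^4 + 4*t^2 - 4*t - 8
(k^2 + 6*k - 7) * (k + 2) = k^3 + 8*k^2 + 5*k - 14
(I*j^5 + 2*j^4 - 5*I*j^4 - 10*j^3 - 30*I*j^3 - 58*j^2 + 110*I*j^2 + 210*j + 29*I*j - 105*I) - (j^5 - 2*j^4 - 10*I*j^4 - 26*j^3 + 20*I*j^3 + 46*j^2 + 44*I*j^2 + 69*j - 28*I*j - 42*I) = -j^5 + I*j^5 + 4*j^4 + 5*I*j^4 + 16*j^3 - 50*I*j^3 - 104*j^2 + 66*I*j^2 + 141*j + 57*I*j - 63*I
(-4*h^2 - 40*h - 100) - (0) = -4*h^2 - 40*h - 100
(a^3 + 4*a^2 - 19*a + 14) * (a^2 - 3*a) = a^5 + a^4 - 31*a^3 + 71*a^2 - 42*a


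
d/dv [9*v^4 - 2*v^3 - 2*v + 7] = 36*v^3 - 6*v^2 - 2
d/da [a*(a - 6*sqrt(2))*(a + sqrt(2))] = 3*a^2 - 10*sqrt(2)*a - 12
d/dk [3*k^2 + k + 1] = 6*k + 1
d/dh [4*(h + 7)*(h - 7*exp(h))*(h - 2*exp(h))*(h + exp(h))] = -32*h^3*exp(h) + 16*h^3 + 40*h^2*exp(2*h) - 320*h^2*exp(h) + 84*h^2 + 168*h*exp(3*h) + 320*h*exp(2*h) - 448*h*exp(h) + 1232*exp(3*h) + 140*exp(2*h)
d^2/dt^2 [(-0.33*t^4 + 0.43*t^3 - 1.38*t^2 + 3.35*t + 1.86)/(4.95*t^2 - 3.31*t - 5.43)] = (-16.17165*t^6 + 32.44131*t^5 + 31.526352*t^4 + 56.584262*t^3 - 19.4951699999999*t^2 + 433.477872*t - 61.054722)/(121.287375*t^6 - 243.309825*t^5 - 236.44764*t^4 + 497.542319*t^3 + 259.375896*t^2 - 292.785057*t - 160.103007)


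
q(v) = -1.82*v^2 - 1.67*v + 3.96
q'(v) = -3.64*v - 1.67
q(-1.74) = 1.36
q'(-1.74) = 4.66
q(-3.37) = -11.08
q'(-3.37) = 10.60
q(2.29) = -9.41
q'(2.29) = -10.01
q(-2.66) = -4.48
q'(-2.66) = 8.01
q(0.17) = 3.62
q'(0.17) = -2.29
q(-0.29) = 4.29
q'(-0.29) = -0.61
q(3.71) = -27.29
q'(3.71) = -15.17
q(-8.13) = -102.76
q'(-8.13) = 27.92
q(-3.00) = -7.41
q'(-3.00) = 9.25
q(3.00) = -17.43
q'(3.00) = -12.59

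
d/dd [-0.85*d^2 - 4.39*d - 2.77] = -1.7*d - 4.39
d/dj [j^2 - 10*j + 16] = 2*j - 10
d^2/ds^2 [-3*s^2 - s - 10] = -6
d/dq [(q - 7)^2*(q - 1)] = 3*(q - 7)*(q - 3)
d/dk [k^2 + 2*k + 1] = 2*k + 2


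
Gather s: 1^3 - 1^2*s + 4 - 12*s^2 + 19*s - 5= -12*s^2 + 18*s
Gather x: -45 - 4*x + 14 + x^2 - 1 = x^2 - 4*x - 32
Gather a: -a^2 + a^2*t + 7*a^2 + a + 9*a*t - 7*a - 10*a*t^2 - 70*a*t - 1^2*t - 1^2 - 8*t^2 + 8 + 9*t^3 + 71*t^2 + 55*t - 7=a^2*(t + 6) + a*(-10*t^2 - 61*t - 6) + 9*t^3 + 63*t^2 + 54*t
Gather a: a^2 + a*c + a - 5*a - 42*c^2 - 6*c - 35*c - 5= a^2 + a*(c - 4) - 42*c^2 - 41*c - 5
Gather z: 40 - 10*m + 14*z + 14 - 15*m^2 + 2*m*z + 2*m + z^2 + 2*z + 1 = -15*m^2 - 8*m + z^2 + z*(2*m + 16) + 55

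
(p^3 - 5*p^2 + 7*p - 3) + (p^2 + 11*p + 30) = p^3 - 4*p^2 + 18*p + 27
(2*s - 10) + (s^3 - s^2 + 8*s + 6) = s^3 - s^2 + 10*s - 4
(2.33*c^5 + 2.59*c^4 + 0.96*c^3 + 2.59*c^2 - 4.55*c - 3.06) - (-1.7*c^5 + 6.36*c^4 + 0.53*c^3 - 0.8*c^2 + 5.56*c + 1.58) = 4.03*c^5 - 3.77*c^4 + 0.43*c^3 + 3.39*c^2 - 10.11*c - 4.64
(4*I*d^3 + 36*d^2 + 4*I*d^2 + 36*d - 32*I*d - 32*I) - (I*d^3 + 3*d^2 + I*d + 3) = 3*I*d^3 + 33*d^2 + 4*I*d^2 + 36*d - 33*I*d - 3 - 32*I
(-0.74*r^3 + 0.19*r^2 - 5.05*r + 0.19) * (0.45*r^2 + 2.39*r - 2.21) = -0.333*r^5 - 1.6831*r^4 - 0.183*r^3 - 12.4039*r^2 + 11.6146*r - 0.4199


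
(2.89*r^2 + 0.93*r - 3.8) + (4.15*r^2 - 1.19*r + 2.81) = 7.04*r^2 - 0.26*r - 0.99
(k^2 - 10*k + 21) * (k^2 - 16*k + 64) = k^4 - 26*k^3 + 245*k^2 - 976*k + 1344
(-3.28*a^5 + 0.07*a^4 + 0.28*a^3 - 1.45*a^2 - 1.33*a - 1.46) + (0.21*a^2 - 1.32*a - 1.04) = -3.28*a^5 + 0.07*a^4 + 0.28*a^3 - 1.24*a^2 - 2.65*a - 2.5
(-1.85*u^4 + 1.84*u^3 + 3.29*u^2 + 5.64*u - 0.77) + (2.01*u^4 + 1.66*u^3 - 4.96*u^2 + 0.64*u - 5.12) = 0.16*u^4 + 3.5*u^3 - 1.67*u^2 + 6.28*u - 5.89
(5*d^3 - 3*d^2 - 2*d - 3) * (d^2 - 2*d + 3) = 5*d^5 - 13*d^4 + 19*d^3 - 8*d^2 - 9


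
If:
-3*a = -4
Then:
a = 4/3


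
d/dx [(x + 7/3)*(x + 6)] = 2*x + 25/3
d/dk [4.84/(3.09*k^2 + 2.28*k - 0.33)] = (-29.9112*k - 11.0352)/(3.09*k^2 + 2.28*k - 0.33)^2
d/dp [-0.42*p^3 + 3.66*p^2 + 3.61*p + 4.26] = -1.26*p^2 + 7.32*p + 3.61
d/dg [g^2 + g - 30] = 2*g + 1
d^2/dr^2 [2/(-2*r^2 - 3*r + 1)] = 4*(4*r^2 + 6*r - (4*r + 3)^2 - 2)/(2*r^2 + 3*r - 1)^3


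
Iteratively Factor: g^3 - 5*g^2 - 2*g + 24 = (g + 2)*(g^2 - 7*g + 12) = (g - 4)*(g + 2)*(g - 3)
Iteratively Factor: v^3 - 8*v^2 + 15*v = (v)*(v^2 - 8*v + 15) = v*(v - 3)*(v - 5)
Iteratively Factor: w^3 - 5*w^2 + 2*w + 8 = (w + 1)*(w^2 - 6*w + 8) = (w - 2)*(w + 1)*(w - 4)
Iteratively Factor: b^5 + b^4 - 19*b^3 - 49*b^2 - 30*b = (b + 1)*(b^4 - 19*b^2 - 30*b) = b*(b + 1)*(b^3 - 19*b - 30) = b*(b + 1)*(b + 2)*(b^2 - 2*b - 15) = b*(b + 1)*(b + 2)*(b + 3)*(b - 5)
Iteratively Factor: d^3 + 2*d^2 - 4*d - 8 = (d - 2)*(d^2 + 4*d + 4) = (d - 2)*(d + 2)*(d + 2)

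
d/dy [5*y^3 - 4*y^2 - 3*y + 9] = 15*y^2 - 8*y - 3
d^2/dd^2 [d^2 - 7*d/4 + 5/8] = 2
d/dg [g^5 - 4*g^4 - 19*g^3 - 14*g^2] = g*(5*g^3 - 16*g^2 - 57*g - 28)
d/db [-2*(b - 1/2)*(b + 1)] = -4*b - 1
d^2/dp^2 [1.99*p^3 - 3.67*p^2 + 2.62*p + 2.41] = 11.94*p - 7.34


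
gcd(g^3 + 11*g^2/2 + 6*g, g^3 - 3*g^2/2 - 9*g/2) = g^2 + 3*g/2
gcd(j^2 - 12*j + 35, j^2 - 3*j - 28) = j - 7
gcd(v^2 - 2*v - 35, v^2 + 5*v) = v + 5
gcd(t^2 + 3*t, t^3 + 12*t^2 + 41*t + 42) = t + 3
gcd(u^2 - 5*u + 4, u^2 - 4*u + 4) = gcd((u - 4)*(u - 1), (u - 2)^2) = 1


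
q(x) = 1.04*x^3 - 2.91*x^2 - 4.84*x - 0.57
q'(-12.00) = 514.28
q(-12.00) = -2158.65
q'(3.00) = 5.78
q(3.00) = -13.20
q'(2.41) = -0.74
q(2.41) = -14.58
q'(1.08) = -7.49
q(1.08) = -7.88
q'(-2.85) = 37.09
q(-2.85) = -34.49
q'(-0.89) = 2.81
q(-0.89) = 0.70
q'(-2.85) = 37.09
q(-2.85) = -34.49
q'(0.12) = -5.49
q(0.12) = -1.19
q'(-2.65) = 32.49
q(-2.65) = -27.53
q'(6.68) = 95.50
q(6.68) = 147.25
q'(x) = 3.12*x^2 - 5.82*x - 4.84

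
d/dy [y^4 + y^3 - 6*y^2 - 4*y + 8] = 4*y^3 + 3*y^2 - 12*y - 4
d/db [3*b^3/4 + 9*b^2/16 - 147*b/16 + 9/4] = 9*b^2/4 + 9*b/8 - 147/16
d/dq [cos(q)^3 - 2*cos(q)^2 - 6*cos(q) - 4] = (-3*cos(q)^2 + 4*cos(q) + 6)*sin(q)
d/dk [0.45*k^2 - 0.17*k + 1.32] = 0.9*k - 0.17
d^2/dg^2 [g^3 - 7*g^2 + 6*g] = 6*g - 14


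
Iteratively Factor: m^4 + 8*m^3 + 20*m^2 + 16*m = (m)*(m^3 + 8*m^2 + 20*m + 16) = m*(m + 4)*(m^2 + 4*m + 4) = m*(m + 2)*(m + 4)*(m + 2)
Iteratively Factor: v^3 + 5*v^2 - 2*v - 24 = (v + 4)*(v^2 + v - 6) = (v - 2)*(v + 4)*(v + 3)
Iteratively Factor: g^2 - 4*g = (g - 4)*(g)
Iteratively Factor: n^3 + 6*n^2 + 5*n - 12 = (n - 1)*(n^2 + 7*n + 12) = (n - 1)*(n + 4)*(n + 3)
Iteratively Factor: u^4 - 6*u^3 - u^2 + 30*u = (u - 5)*(u^3 - u^2 - 6*u) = u*(u - 5)*(u^2 - u - 6) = u*(u - 5)*(u - 3)*(u + 2)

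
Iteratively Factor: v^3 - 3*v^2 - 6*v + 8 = (v + 2)*(v^2 - 5*v + 4) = (v - 4)*(v + 2)*(v - 1)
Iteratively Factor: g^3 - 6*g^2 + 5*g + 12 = (g - 3)*(g^2 - 3*g - 4) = (g - 3)*(g + 1)*(g - 4)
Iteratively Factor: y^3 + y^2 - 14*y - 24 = (y - 4)*(y^2 + 5*y + 6) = (y - 4)*(y + 2)*(y + 3)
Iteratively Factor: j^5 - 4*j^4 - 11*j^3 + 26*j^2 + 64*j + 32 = (j + 1)*(j^4 - 5*j^3 - 6*j^2 + 32*j + 32) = (j - 4)*(j + 1)*(j^3 - j^2 - 10*j - 8) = (j - 4)^2*(j + 1)*(j^2 + 3*j + 2) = (j - 4)^2*(j + 1)^2*(j + 2)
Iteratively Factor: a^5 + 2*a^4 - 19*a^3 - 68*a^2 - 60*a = (a + 2)*(a^4 - 19*a^2 - 30*a) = a*(a + 2)*(a^3 - 19*a - 30) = a*(a - 5)*(a + 2)*(a^2 + 5*a + 6) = a*(a - 5)*(a + 2)^2*(a + 3)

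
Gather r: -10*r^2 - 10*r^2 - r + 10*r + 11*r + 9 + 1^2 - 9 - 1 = -20*r^2 + 20*r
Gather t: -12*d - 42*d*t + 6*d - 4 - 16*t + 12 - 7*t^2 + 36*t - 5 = -6*d - 7*t^2 + t*(20 - 42*d) + 3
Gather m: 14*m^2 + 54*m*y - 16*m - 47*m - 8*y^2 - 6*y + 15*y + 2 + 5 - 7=14*m^2 + m*(54*y - 63) - 8*y^2 + 9*y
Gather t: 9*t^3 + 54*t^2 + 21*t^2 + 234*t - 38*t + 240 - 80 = 9*t^3 + 75*t^2 + 196*t + 160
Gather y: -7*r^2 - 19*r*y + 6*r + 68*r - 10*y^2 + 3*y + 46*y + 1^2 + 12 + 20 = -7*r^2 + 74*r - 10*y^2 + y*(49 - 19*r) + 33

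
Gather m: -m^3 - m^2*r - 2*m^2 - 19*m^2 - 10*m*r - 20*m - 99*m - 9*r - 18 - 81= -m^3 + m^2*(-r - 21) + m*(-10*r - 119) - 9*r - 99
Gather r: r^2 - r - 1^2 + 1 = r^2 - r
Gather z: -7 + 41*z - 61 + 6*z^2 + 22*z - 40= 6*z^2 + 63*z - 108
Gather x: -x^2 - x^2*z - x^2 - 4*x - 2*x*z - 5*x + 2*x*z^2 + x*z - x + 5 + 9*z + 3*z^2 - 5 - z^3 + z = x^2*(-z - 2) + x*(2*z^2 - z - 10) - z^3 + 3*z^2 + 10*z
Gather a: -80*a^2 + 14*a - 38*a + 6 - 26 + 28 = -80*a^2 - 24*a + 8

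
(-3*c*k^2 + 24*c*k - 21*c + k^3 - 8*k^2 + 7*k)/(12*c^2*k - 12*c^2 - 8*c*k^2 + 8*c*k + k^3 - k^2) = (-3*c*k + 21*c + k^2 - 7*k)/(12*c^2 - 8*c*k + k^2)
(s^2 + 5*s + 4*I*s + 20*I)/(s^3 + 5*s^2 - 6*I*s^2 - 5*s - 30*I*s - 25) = (s + 4*I)/(s^2 - 6*I*s - 5)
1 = 1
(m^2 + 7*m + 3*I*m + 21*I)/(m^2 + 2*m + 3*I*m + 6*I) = (m + 7)/(m + 2)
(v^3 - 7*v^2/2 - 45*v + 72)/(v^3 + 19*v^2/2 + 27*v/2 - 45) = (v - 8)/(v + 5)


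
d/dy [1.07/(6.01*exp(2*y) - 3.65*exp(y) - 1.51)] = (3.9055 - 12.8614*exp(y))*exp(y)/(-6.01*exp(2*y) + 3.65*exp(y) + 1.51)^2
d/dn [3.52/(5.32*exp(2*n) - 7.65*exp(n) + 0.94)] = (26.928 - 37.4528*exp(n))*exp(n)/(5.32*exp(2*n) - 7.65*exp(n) + 0.94)^2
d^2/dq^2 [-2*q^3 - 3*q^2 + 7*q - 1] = -12*q - 6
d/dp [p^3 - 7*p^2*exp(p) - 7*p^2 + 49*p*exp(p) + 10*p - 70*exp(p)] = -7*p^2*exp(p) + 3*p^2 + 35*p*exp(p) - 14*p - 21*exp(p) + 10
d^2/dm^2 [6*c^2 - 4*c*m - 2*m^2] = -4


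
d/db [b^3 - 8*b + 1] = 3*b^2 - 8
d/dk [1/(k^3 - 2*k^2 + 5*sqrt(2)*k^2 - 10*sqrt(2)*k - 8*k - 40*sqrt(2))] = (-3*k^2 - 10*sqrt(2)*k + 4*k + 8 + 10*sqrt(2))/(-k^3 - 5*sqrt(2)*k^2 + 2*k^2 + 8*k + 10*sqrt(2)*k + 40*sqrt(2))^2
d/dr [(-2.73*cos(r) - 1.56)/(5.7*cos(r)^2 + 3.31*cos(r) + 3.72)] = (-15.561*cos(r)^2 - 17.784*cos(r) + 4.992)*sin(r)/(32.49*cos(r)^4 + 37.734*cos(r)^3 + 53.3641*cos(r)^2 + 24.6264*cos(r) + 13.8384)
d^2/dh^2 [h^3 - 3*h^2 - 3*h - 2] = 6*h - 6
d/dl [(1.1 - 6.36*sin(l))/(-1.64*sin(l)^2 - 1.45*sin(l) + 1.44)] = (-10.4304*sin(l)^2 + 3.608*sin(l) - 7.5634)*cos(l)/(2.6896*sin(l)^4 + 4.756*sin(l)^3 - 2.6207*sin(l)^2 - 4.176*sin(l) + 2.0736)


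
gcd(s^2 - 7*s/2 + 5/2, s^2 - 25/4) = s - 5/2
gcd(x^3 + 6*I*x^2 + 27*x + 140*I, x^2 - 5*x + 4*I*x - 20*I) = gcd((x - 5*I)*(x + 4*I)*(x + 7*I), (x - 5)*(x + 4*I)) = x + 4*I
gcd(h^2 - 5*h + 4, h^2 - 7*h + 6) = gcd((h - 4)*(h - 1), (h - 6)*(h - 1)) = h - 1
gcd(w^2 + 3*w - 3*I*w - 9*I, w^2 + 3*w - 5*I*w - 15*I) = w + 3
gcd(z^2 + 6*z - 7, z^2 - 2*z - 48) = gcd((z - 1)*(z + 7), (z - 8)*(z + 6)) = 1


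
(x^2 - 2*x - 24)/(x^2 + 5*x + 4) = (x - 6)/(x + 1)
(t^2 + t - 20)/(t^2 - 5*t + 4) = (t + 5)/(t - 1)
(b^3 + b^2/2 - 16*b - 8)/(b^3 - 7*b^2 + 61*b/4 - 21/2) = 2*(2*b^3 + b^2 - 32*b - 16)/(4*b^3 - 28*b^2 + 61*b - 42)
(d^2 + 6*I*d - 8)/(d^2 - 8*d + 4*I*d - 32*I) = (d + 2*I)/(d - 8)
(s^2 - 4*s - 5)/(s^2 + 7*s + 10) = (s^2 - 4*s - 5)/(s^2 + 7*s + 10)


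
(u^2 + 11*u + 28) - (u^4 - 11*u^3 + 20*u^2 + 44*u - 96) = -u^4 + 11*u^3 - 19*u^2 - 33*u + 124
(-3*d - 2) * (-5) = 15*d + 10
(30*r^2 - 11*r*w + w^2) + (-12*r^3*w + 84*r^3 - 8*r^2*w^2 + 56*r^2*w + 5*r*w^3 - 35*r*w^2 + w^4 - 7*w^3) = -12*r^3*w + 84*r^3 - 8*r^2*w^2 + 56*r^2*w + 30*r^2 + 5*r*w^3 - 35*r*w^2 - 11*r*w + w^4 - 7*w^3 + w^2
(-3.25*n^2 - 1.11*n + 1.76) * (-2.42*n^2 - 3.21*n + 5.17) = 7.865*n^4 + 13.1187*n^3 - 17.4986*n^2 - 11.3883*n + 9.0992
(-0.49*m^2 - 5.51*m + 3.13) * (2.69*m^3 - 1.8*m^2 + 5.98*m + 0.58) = -1.3181*m^5 - 13.9399*m^4 + 15.4075*m^3 - 38.868*m^2 + 15.5216*m + 1.8154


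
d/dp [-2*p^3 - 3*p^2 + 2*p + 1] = -6*p^2 - 6*p + 2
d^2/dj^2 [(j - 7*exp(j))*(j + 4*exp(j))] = -3*j*exp(j) - 112*exp(2*j) - 6*exp(j) + 2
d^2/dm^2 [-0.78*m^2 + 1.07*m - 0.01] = -1.56000000000000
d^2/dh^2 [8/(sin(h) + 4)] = 8*(4*sin(h) + cos(h)^2 + 1)/(sin(h) + 4)^3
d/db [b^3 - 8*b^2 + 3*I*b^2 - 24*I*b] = 3*b^2 + b*(-16 + 6*I) - 24*I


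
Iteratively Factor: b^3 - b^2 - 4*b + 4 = (b + 2)*(b^2 - 3*b + 2) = (b - 2)*(b + 2)*(b - 1)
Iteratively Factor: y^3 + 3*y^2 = (y)*(y^2 + 3*y) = y*(y + 3)*(y)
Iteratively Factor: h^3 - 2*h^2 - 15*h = (h - 5)*(h^2 + 3*h) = (h - 5)*(h + 3)*(h)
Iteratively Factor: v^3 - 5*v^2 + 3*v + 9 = (v - 3)*(v^2 - 2*v - 3) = (v - 3)^2*(v + 1)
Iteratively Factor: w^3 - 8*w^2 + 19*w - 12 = (w - 1)*(w^2 - 7*w + 12) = (w - 3)*(w - 1)*(w - 4)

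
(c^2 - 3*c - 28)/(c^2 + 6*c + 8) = (c - 7)/(c + 2)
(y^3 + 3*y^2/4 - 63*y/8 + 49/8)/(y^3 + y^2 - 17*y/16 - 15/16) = 2*(8*y^2 + 14*y - 49)/(16*y^2 + 32*y + 15)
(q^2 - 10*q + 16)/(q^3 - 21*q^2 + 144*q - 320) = (q - 2)/(q^2 - 13*q + 40)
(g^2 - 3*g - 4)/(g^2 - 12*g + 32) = (g + 1)/(g - 8)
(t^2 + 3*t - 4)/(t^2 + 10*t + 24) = (t - 1)/(t + 6)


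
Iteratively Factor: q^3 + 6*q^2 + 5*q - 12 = (q + 4)*(q^2 + 2*q - 3) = (q - 1)*(q + 4)*(q + 3)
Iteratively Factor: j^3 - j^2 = (j)*(j^2 - j) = j^2*(j - 1)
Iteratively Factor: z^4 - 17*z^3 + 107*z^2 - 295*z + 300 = (z - 4)*(z^3 - 13*z^2 + 55*z - 75) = (z - 5)*(z - 4)*(z^2 - 8*z + 15) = (z - 5)*(z - 4)*(z - 3)*(z - 5)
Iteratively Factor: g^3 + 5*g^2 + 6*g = (g + 3)*(g^2 + 2*g) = g*(g + 3)*(g + 2)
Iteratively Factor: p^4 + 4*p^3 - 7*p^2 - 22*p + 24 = (p - 1)*(p^3 + 5*p^2 - 2*p - 24) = (p - 1)*(p + 4)*(p^2 + p - 6) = (p - 2)*(p - 1)*(p + 4)*(p + 3)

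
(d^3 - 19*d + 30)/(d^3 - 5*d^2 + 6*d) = (d + 5)/d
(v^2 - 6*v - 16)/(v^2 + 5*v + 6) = (v - 8)/(v + 3)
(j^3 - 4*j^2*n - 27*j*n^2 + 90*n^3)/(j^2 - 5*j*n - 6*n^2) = (j^2 + 2*j*n - 15*n^2)/(j + n)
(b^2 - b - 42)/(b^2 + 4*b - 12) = (b - 7)/(b - 2)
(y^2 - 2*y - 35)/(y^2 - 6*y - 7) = (y + 5)/(y + 1)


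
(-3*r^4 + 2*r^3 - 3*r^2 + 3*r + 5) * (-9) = 27*r^4 - 18*r^3 + 27*r^2 - 27*r - 45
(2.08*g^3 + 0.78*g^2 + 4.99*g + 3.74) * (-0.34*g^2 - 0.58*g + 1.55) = -0.7072*g^5 - 1.4716*g^4 + 1.075*g^3 - 2.9568*g^2 + 5.5653*g + 5.797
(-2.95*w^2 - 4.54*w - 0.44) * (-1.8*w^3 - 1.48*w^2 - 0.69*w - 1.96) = 5.31*w^5 + 12.538*w^4 + 9.5467*w^3 + 9.5658*w^2 + 9.202*w + 0.8624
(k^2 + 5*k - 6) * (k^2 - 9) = k^4 + 5*k^3 - 15*k^2 - 45*k + 54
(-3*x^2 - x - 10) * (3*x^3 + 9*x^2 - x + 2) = -9*x^5 - 30*x^4 - 36*x^3 - 95*x^2 + 8*x - 20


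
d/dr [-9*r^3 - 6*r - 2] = -27*r^2 - 6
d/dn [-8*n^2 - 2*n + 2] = -16*n - 2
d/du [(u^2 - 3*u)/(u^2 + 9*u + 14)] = 2*(6*u^2 + 14*u - 21)/(u^4 + 18*u^3 + 109*u^2 + 252*u + 196)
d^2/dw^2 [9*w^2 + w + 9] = 18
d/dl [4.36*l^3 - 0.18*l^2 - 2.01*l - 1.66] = 13.08*l^2 - 0.36*l - 2.01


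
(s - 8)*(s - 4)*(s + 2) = s^3 - 10*s^2 + 8*s + 64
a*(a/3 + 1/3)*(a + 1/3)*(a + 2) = a^4/3 + 10*a^3/9 + a^2 + 2*a/9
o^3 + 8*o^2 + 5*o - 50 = (o - 2)*(o + 5)^2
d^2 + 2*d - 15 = (d - 3)*(d + 5)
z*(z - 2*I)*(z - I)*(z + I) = z^4 - 2*I*z^3 + z^2 - 2*I*z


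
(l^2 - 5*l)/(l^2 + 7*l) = (l - 5)/(l + 7)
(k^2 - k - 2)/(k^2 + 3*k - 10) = (k + 1)/(k + 5)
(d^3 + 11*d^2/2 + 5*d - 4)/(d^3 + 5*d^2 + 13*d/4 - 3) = 2*(d + 2)/(2*d + 3)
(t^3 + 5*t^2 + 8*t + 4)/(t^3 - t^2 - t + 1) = (t^2 + 4*t + 4)/(t^2 - 2*t + 1)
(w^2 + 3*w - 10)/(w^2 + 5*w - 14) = (w + 5)/(w + 7)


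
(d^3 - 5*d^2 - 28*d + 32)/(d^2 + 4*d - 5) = (d^2 - 4*d - 32)/(d + 5)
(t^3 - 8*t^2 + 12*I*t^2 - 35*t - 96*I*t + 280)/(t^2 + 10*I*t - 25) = (t^2 + t*(-8 + 7*I) - 56*I)/(t + 5*I)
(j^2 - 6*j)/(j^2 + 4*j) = (j - 6)/(j + 4)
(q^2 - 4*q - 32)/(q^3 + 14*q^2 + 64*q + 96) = (q - 8)/(q^2 + 10*q + 24)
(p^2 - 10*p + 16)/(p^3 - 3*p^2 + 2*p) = (p - 8)/(p*(p - 1))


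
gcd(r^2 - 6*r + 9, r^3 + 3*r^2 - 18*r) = r - 3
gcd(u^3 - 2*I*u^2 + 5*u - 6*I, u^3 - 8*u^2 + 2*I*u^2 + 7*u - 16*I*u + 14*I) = u + 2*I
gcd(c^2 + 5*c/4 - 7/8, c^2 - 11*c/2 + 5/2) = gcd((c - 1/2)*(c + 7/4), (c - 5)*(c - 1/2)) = c - 1/2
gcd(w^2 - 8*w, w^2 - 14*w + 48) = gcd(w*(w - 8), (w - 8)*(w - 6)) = w - 8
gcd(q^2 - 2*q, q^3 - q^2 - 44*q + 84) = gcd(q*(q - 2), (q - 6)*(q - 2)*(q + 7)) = q - 2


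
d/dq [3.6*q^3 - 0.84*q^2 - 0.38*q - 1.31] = 10.8*q^2 - 1.68*q - 0.38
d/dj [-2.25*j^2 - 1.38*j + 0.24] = -4.5*j - 1.38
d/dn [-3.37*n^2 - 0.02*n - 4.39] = -6.74*n - 0.02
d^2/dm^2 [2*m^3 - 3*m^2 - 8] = 12*m - 6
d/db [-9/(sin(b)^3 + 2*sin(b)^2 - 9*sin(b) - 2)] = 9*(3*sin(b)^2 + 4*sin(b) - 9)*cos(b)/(sin(b)^3 + 2*sin(b)^2 - 9*sin(b) - 2)^2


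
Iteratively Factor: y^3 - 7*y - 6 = (y + 1)*(y^2 - y - 6) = (y + 1)*(y + 2)*(y - 3)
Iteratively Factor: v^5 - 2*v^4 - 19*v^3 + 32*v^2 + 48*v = (v - 3)*(v^4 + v^3 - 16*v^2 - 16*v) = v*(v - 3)*(v^3 + v^2 - 16*v - 16) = v*(v - 3)*(v + 4)*(v^2 - 3*v - 4) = v*(v - 3)*(v + 1)*(v + 4)*(v - 4)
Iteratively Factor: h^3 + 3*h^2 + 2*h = (h + 2)*(h^2 + h) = h*(h + 2)*(h + 1)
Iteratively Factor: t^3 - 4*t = (t)*(t^2 - 4) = t*(t - 2)*(t + 2)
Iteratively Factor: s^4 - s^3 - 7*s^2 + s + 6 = (s - 3)*(s^3 + 2*s^2 - s - 2) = (s - 3)*(s - 1)*(s^2 + 3*s + 2) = (s - 3)*(s - 1)*(s + 2)*(s + 1)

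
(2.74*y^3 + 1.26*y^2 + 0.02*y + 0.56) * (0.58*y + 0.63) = 1.5892*y^4 + 2.457*y^3 + 0.8054*y^2 + 0.3374*y + 0.3528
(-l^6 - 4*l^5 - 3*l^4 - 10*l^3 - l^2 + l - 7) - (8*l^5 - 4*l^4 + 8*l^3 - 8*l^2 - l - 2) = -l^6 - 12*l^5 + l^4 - 18*l^3 + 7*l^2 + 2*l - 5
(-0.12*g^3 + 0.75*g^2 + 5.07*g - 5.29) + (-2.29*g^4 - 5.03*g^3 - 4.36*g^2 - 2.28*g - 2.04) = -2.29*g^4 - 5.15*g^3 - 3.61*g^2 + 2.79*g - 7.33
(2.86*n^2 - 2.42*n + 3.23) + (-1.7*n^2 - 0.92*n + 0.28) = 1.16*n^2 - 3.34*n + 3.51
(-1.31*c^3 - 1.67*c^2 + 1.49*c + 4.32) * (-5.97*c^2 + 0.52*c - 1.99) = 7.8207*c^5 + 9.2887*c^4 - 7.1568*c^3 - 21.6923*c^2 - 0.7187*c - 8.5968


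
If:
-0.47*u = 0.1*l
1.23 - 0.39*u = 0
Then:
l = -14.82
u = 3.15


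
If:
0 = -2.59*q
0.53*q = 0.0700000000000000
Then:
No Solution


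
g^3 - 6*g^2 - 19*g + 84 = (g - 7)*(g - 3)*(g + 4)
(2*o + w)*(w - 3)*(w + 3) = 2*o*w^2 - 18*o + w^3 - 9*w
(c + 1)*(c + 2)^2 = c^3 + 5*c^2 + 8*c + 4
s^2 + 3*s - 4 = (s - 1)*(s + 4)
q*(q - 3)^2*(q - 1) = q^4 - 7*q^3 + 15*q^2 - 9*q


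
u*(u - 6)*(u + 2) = u^3 - 4*u^2 - 12*u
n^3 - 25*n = n*(n - 5)*(n + 5)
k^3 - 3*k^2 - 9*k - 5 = (k - 5)*(k + 1)^2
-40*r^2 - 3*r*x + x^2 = (-8*r + x)*(5*r + x)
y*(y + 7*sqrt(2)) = y^2 + 7*sqrt(2)*y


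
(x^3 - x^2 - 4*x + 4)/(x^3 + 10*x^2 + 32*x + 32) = (x^2 - 3*x + 2)/(x^2 + 8*x + 16)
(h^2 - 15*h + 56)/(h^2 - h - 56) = (h - 7)/(h + 7)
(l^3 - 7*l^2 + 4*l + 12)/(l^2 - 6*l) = l - 1 - 2/l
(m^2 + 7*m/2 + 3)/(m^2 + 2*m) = (m + 3/2)/m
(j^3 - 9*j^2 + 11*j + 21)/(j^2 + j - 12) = (j^2 - 6*j - 7)/(j + 4)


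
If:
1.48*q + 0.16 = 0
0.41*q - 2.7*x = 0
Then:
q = -0.11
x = -0.02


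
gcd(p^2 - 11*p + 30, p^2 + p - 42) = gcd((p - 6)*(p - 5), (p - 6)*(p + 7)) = p - 6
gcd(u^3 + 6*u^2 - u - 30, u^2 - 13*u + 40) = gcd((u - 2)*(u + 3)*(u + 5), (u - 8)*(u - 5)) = 1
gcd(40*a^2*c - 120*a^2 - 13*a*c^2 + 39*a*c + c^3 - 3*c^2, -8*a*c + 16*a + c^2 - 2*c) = 8*a - c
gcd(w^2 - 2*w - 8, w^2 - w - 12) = w - 4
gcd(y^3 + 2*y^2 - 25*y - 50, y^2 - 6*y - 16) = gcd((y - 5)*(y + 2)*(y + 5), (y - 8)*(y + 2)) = y + 2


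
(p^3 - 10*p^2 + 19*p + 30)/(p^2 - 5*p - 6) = p - 5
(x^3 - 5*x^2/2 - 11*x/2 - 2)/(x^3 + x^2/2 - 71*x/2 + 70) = (2*x^2 + 3*x + 1)/(2*x^2 + 9*x - 35)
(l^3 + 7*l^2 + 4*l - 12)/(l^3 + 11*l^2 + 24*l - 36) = (l + 2)/(l + 6)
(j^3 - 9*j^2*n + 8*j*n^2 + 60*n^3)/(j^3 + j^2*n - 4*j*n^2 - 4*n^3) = (j^2 - 11*j*n + 30*n^2)/(j^2 - j*n - 2*n^2)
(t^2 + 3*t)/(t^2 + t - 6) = t/(t - 2)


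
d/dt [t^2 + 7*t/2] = 2*t + 7/2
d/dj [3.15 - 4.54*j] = -4.54000000000000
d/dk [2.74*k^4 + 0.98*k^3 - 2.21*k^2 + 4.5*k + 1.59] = 10.96*k^3 + 2.94*k^2 - 4.42*k + 4.5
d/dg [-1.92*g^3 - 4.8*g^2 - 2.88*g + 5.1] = -5.76*g^2 - 9.6*g - 2.88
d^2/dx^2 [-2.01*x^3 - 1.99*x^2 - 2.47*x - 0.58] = -12.06*x - 3.98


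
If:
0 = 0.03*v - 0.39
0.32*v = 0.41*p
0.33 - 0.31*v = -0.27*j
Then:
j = 13.70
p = 10.15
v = 13.00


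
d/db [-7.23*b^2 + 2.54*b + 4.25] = 2.54 - 14.46*b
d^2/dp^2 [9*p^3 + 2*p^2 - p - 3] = 54*p + 4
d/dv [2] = 0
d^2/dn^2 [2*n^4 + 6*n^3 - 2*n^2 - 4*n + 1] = 24*n^2 + 36*n - 4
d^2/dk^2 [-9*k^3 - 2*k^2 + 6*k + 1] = -54*k - 4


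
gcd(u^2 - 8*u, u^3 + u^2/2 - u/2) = u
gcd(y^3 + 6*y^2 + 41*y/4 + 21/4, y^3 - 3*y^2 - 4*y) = y + 1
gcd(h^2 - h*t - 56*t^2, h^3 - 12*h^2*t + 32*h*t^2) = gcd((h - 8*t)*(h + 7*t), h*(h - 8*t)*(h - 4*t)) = -h + 8*t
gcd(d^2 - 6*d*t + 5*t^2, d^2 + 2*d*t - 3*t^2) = -d + t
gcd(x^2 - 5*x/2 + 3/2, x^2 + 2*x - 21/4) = x - 3/2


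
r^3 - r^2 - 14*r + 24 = (r - 3)*(r - 2)*(r + 4)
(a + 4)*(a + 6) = a^2 + 10*a + 24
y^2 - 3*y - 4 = (y - 4)*(y + 1)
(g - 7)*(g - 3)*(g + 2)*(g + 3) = g^4 - 5*g^3 - 23*g^2 + 45*g + 126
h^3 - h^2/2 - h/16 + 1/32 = (h - 1/2)*(h - 1/4)*(h + 1/4)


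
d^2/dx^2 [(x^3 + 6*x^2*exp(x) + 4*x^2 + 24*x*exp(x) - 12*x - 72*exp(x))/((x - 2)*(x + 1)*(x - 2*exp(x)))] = 2*(4*x^5*exp(x) + 8*x^4*exp(2*x) + 24*x^4*exp(x) + 48*x^3*exp(2*x) - 44*x^3*exp(x) + 5*x^3 + 56*x^2*exp(2*x) - 6*x^2*exp(x) - 260*x*exp(2*x) + 96*x*exp(x) + 120*exp(3*x) - 176*exp(2*x) + 48*exp(x))/(x^6 - 6*x^5*exp(x) + 3*x^5 + 12*x^4*exp(2*x) - 18*x^4*exp(x) + 3*x^4 - 8*x^3*exp(3*x) + 36*x^3*exp(2*x) - 18*x^3*exp(x) + x^3 - 24*x^2*exp(3*x) + 36*x^2*exp(2*x) - 6*x^2*exp(x) - 24*x*exp(3*x) + 12*x*exp(2*x) - 8*exp(3*x))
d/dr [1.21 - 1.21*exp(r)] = -1.21*exp(r)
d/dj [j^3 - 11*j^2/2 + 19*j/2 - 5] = 3*j^2 - 11*j + 19/2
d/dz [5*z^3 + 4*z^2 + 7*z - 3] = 15*z^2 + 8*z + 7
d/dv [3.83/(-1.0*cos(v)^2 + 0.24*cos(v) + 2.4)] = (0.9192 - 7.66*cos(v))*sin(v)/(-1.0*cos(v)^2 + 0.24*cos(v) + 2.4)^2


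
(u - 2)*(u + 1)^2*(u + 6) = u^4 + 6*u^3 - 3*u^2 - 20*u - 12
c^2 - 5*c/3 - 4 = (c - 3)*(c + 4/3)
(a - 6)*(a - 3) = a^2 - 9*a + 18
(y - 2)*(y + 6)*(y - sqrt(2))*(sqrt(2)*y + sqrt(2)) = sqrt(2)*y^4 - 2*y^3 + 5*sqrt(2)*y^3 - 8*sqrt(2)*y^2 - 10*y^2 - 12*sqrt(2)*y + 16*y + 24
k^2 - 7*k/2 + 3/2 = (k - 3)*(k - 1/2)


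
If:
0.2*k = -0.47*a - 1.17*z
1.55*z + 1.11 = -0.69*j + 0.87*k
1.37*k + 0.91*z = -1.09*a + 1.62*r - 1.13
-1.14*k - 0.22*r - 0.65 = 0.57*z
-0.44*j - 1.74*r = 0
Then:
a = 0.60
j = -2.05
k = -0.60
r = 0.52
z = -0.14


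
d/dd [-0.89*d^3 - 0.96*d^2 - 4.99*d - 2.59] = -2.67*d^2 - 1.92*d - 4.99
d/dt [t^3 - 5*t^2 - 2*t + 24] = 3*t^2 - 10*t - 2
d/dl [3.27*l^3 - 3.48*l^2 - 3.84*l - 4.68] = 9.81*l^2 - 6.96*l - 3.84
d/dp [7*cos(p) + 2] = -7*sin(p)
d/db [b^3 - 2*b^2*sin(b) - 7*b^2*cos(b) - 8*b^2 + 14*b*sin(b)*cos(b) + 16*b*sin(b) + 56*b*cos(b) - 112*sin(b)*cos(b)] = 7*b^2*sin(b) - 2*b^2*cos(b) + 3*b^2 - 60*b*sin(b) + 2*b*cos(b) + 14*b*cos(2*b) - 16*b + 16*sin(b) + 7*sin(2*b) + 56*cos(b) - 112*cos(2*b)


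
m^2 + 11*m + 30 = (m + 5)*(m + 6)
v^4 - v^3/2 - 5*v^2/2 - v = v*(v - 2)*(v + 1/2)*(v + 1)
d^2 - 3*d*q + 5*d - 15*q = (d + 5)*(d - 3*q)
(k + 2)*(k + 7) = k^2 + 9*k + 14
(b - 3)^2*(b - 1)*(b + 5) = b^4 - 2*b^3 - 20*b^2 + 66*b - 45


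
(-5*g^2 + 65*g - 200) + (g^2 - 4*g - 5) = -4*g^2 + 61*g - 205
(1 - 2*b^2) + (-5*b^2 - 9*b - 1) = -7*b^2 - 9*b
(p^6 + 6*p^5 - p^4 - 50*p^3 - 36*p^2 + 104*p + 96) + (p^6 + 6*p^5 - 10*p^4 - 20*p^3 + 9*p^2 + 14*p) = 2*p^6 + 12*p^5 - 11*p^4 - 70*p^3 - 27*p^2 + 118*p + 96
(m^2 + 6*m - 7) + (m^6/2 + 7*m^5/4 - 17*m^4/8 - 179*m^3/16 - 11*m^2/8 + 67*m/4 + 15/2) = m^6/2 + 7*m^5/4 - 17*m^4/8 - 179*m^3/16 - 3*m^2/8 + 91*m/4 + 1/2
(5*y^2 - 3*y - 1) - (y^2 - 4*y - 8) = 4*y^2 + y + 7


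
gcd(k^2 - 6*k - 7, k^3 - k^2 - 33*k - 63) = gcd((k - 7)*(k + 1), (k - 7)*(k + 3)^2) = k - 7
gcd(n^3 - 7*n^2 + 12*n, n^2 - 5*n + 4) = n - 4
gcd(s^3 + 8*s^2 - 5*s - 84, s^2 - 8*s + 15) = s - 3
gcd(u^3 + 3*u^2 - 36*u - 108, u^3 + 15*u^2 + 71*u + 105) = u + 3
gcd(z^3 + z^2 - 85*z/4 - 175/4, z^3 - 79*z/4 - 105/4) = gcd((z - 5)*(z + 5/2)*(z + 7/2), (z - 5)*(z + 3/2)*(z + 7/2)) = z^2 - 3*z/2 - 35/2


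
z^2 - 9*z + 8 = (z - 8)*(z - 1)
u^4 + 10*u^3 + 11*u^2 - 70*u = u*(u - 2)*(u + 5)*(u + 7)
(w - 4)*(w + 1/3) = w^2 - 11*w/3 - 4/3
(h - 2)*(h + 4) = h^2 + 2*h - 8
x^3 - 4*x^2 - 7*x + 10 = (x - 5)*(x - 1)*(x + 2)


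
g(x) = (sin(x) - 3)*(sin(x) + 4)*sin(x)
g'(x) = (sin(x) - 3)*(sin(x) + 4)*cos(x) + (sin(x) - 3)*sin(x)*cos(x) + (sin(x) + 4)*sin(x)*cos(x)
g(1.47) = -9.96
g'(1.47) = -0.71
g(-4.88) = -9.90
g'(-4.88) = -1.19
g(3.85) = 7.96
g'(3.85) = 9.14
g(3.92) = 8.57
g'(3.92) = 8.49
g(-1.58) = 12.00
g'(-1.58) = 0.10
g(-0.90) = 9.53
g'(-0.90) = -7.29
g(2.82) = -3.66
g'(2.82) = 10.50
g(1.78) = -9.85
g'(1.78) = 1.49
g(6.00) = 3.41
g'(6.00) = -11.83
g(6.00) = 3.41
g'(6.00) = -11.83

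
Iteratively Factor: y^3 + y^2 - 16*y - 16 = (y - 4)*(y^2 + 5*y + 4) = (y - 4)*(y + 4)*(y + 1)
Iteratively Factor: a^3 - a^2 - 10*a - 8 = (a - 4)*(a^2 + 3*a + 2) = (a - 4)*(a + 2)*(a + 1)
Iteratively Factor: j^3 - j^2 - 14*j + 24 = (j - 3)*(j^2 + 2*j - 8) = (j - 3)*(j - 2)*(j + 4)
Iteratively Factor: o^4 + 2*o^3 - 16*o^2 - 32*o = (o)*(o^3 + 2*o^2 - 16*o - 32) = o*(o + 2)*(o^2 - 16) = o*(o - 4)*(o + 2)*(o + 4)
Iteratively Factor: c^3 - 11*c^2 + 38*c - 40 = (c - 5)*(c^2 - 6*c + 8) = (c - 5)*(c - 2)*(c - 4)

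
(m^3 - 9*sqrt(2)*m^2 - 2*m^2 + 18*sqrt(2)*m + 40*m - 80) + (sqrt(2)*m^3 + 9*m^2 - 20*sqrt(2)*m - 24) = m^3 + sqrt(2)*m^3 - 9*sqrt(2)*m^2 + 7*m^2 - 2*sqrt(2)*m + 40*m - 104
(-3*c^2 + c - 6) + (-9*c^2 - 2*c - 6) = -12*c^2 - c - 12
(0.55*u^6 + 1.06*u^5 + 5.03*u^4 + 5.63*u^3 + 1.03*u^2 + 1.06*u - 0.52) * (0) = 0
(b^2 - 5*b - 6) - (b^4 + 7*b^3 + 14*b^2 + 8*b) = -b^4 - 7*b^3 - 13*b^2 - 13*b - 6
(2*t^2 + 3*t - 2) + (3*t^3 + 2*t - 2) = 3*t^3 + 2*t^2 + 5*t - 4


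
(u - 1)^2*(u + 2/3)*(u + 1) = u^4 - u^3/3 - 5*u^2/3 + u/3 + 2/3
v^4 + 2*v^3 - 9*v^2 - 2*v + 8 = (v - 2)*(v - 1)*(v + 1)*(v + 4)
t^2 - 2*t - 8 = (t - 4)*(t + 2)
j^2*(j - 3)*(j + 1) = j^4 - 2*j^3 - 3*j^2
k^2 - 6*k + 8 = (k - 4)*(k - 2)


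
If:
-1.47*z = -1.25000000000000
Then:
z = 0.85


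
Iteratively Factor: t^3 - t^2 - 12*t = (t + 3)*(t^2 - 4*t) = (t - 4)*(t + 3)*(t)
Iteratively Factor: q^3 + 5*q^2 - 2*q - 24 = (q + 4)*(q^2 + q - 6) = (q + 3)*(q + 4)*(q - 2)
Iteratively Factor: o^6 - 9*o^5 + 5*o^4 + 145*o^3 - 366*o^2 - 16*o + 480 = (o - 3)*(o^5 - 6*o^4 - 13*o^3 + 106*o^2 - 48*o - 160) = (o - 3)*(o + 1)*(o^4 - 7*o^3 - 6*o^2 + 112*o - 160) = (o - 5)*(o - 3)*(o + 1)*(o^3 - 2*o^2 - 16*o + 32) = (o - 5)*(o - 3)*(o - 2)*(o + 1)*(o^2 - 16) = (o - 5)*(o - 3)*(o - 2)*(o + 1)*(o + 4)*(o - 4)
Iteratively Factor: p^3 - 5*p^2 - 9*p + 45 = (p + 3)*(p^2 - 8*p + 15) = (p - 5)*(p + 3)*(p - 3)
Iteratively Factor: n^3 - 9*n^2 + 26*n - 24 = (n - 2)*(n^2 - 7*n + 12) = (n - 3)*(n - 2)*(n - 4)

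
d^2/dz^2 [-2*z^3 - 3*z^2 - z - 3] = -12*z - 6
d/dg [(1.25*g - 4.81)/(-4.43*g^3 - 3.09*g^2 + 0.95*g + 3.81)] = (11.075*g^3 - 60.0624*g^2 - 29.7258*g + 9.332)/(19.6249*g^6 + 27.3774*g^5 + 1.1311*g^4 - 39.6276*g^3 - 22.6433*g^2 + 7.239*g + 14.5161)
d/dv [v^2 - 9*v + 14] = 2*v - 9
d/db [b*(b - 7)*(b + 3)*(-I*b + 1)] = -4*I*b^3 + b^2*(3 + 12*I) - b*(8 - 42*I) - 21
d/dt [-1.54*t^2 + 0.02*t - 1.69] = 0.02 - 3.08*t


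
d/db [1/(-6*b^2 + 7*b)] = (12*b - 7)/(b^2*(6*b - 7)^2)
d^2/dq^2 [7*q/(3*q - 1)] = 42/(3*q - 1)^3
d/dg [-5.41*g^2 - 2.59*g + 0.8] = -10.82*g - 2.59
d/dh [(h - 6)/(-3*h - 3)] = -7/(3*(h + 1)^2)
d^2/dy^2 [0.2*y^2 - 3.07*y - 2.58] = 0.400000000000000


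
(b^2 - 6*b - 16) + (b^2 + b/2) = 2*b^2 - 11*b/2 - 16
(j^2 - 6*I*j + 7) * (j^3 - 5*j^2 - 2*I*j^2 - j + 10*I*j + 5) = j^5 - 5*j^4 - 8*I*j^4 - 6*j^3 + 40*I*j^3 + 30*j^2 - 8*I*j^2 - 7*j + 40*I*j + 35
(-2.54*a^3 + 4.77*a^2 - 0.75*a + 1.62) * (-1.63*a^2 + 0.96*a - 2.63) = 4.1402*a^5 - 10.2135*a^4 + 12.4819*a^3 - 15.9057*a^2 + 3.5277*a - 4.2606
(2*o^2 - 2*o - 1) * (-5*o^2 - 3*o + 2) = -10*o^4 + 4*o^3 + 15*o^2 - o - 2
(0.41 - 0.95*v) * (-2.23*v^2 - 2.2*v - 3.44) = 2.1185*v^3 + 1.1757*v^2 + 2.366*v - 1.4104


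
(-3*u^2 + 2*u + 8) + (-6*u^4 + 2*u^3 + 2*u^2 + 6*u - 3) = -6*u^4 + 2*u^3 - u^2 + 8*u + 5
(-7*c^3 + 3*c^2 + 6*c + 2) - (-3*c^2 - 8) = -7*c^3 + 6*c^2 + 6*c + 10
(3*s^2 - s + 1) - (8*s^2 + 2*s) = -5*s^2 - 3*s + 1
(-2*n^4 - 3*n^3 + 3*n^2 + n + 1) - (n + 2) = -2*n^4 - 3*n^3 + 3*n^2 - 1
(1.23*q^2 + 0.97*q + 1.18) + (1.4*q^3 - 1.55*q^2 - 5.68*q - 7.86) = 1.4*q^3 - 0.32*q^2 - 4.71*q - 6.68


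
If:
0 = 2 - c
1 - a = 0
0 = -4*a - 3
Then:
No Solution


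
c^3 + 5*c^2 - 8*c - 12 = (c - 2)*(c + 1)*(c + 6)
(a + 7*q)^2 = a^2 + 14*a*q + 49*q^2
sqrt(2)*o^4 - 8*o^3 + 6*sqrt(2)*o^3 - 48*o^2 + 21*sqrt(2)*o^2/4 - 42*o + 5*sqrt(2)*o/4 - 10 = (o + 1/2)*(o + 5)*(o - 4*sqrt(2))*(sqrt(2)*o + sqrt(2)/2)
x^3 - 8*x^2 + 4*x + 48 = (x - 6)*(x - 4)*(x + 2)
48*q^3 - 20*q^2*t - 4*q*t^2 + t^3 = (-6*q + t)*(-2*q + t)*(4*q + t)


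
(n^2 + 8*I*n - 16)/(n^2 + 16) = (n + 4*I)/(n - 4*I)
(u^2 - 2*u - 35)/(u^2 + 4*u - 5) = (u - 7)/(u - 1)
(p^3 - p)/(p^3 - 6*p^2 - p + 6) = p/(p - 6)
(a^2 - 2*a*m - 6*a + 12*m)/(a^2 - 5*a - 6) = (a - 2*m)/(a + 1)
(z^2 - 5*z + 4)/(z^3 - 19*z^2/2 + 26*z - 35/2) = 2*(z - 4)/(2*z^2 - 17*z + 35)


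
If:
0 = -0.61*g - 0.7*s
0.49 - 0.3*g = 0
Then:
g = 1.63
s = -1.42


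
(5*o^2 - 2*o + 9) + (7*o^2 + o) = 12*o^2 - o + 9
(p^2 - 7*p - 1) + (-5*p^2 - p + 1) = -4*p^2 - 8*p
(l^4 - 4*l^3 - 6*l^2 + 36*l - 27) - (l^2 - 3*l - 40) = l^4 - 4*l^3 - 7*l^2 + 39*l + 13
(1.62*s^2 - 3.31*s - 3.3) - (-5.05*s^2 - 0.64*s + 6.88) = 6.67*s^2 - 2.67*s - 10.18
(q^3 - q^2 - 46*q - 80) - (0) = q^3 - q^2 - 46*q - 80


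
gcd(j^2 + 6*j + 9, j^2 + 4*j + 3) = j + 3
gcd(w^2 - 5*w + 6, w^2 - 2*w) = w - 2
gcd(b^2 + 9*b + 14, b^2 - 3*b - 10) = b + 2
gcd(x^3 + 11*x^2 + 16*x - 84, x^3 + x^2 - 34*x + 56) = x^2 + 5*x - 14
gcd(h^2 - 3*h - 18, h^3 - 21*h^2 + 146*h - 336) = h - 6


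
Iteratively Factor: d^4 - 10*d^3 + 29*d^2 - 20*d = (d - 1)*(d^3 - 9*d^2 + 20*d) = (d - 5)*(d - 1)*(d^2 - 4*d) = (d - 5)*(d - 4)*(d - 1)*(d)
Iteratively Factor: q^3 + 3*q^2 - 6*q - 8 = (q + 1)*(q^2 + 2*q - 8) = (q + 1)*(q + 4)*(q - 2)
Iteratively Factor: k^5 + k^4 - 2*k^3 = (k)*(k^4 + k^3 - 2*k^2) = k*(k - 1)*(k^3 + 2*k^2) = k^2*(k - 1)*(k^2 + 2*k) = k^2*(k - 1)*(k + 2)*(k)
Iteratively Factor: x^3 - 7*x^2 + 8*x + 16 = (x + 1)*(x^2 - 8*x + 16) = (x - 4)*(x + 1)*(x - 4)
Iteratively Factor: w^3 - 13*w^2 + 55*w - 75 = (w - 5)*(w^2 - 8*w + 15) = (w - 5)^2*(w - 3)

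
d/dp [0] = 0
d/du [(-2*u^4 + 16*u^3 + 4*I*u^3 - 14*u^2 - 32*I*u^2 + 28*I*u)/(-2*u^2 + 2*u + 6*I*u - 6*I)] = (2*u^3 + u^2*(-7 - 11*I) + u*(-12 + 42*I) + 42)/(u^2 - 6*I*u - 9)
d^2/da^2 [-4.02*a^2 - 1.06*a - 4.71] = -8.04000000000000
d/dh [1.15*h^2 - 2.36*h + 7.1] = 2.3*h - 2.36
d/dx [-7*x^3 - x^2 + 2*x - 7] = -21*x^2 - 2*x + 2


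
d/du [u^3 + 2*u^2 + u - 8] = 3*u^2 + 4*u + 1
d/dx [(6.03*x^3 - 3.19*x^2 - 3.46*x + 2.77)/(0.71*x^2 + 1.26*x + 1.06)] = (4.2813*x^4 + 15.1956*x^3 + 17.6126*x^2 - 10.6962*x - 7.1578)/(0.5041*x^4 + 1.7892*x^3 + 3.0928*x^2 + 2.6712*x + 1.1236)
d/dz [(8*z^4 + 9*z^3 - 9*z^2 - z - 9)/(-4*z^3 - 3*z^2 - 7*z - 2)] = (-32*z^6 - 48*z^5 - 231*z^4 - 198*z^3 - 102*z^2 - 18*z - 61)/(16*z^6 + 24*z^5 + 65*z^4 + 58*z^3 + 61*z^2 + 28*z + 4)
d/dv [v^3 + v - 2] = 3*v^2 + 1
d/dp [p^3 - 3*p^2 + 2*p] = 3*p^2 - 6*p + 2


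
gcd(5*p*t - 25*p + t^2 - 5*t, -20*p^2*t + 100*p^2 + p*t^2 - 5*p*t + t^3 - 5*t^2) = 5*p*t - 25*p + t^2 - 5*t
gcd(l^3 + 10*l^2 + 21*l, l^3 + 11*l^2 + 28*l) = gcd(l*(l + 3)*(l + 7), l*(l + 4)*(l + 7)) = l^2 + 7*l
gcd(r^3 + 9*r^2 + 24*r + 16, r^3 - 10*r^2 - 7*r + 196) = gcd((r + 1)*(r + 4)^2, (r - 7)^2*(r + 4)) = r + 4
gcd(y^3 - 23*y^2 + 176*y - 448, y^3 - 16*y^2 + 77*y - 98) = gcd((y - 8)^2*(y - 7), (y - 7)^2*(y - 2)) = y - 7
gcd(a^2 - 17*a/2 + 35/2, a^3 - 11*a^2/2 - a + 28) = a - 7/2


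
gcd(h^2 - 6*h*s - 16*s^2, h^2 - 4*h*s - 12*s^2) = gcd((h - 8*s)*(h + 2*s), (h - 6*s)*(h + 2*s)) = h + 2*s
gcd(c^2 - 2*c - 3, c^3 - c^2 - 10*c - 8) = c + 1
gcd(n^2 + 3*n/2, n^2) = n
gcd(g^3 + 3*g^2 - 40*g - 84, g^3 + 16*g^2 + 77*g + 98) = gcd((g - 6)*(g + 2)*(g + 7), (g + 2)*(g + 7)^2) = g^2 + 9*g + 14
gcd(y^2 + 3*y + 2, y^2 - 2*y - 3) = y + 1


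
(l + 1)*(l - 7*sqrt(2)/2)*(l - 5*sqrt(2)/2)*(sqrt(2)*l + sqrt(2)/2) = sqrt(2)*l^4 - 12*l^3 + 3*sqrt(2)*l^3/2 - 18*l^2 + 18*sqrt(2)*l^2 - 6*l + 105*sqrt(2)*l/4 + 35*sqrt(2)/4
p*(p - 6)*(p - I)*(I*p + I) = I*p^4 + p^3 - 5*I*p^3 - 5*p^2 - 6*I*p^2 - 6*p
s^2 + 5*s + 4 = (s + 1)*(s + 4)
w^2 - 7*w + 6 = (w - 6)*(w - 1)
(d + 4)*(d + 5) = d^2 + 9*d + 20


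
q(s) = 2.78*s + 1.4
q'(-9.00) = 2.78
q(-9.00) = -23.62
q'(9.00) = 2.78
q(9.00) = 26.42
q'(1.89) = 2.78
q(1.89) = 6.65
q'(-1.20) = 2.78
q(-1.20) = -1.94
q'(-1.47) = 2.78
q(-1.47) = -2.69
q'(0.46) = 2.78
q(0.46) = 2.68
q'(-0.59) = 2.78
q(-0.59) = -0.24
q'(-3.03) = 2.78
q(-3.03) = -7.02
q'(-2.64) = 2.78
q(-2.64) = -5.94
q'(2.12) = 2.78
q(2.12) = 7.29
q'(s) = 2.78000000000000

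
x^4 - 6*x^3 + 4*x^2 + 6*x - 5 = (x - 5)*(x - 1)^2*(x + 1)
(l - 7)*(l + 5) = l^2 - 2*l - 35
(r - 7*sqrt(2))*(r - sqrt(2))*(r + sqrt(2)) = r^3 - 7*sqrt(2)*r^2 - 2*r + 14*sqrt(2)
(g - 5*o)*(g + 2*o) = g^2 - 3*g*o - 10*o^2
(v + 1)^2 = v^2 + 2*v + 1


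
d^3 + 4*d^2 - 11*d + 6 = (d - 1)^2*(d + 6)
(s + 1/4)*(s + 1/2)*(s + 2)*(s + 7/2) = s^4 + 25*s^3/4 + 45*s^2/4 + 95*s/16 + 7/8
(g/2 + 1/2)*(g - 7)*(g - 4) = g^3/2 - 5*g^2 + 17*g/2 + 14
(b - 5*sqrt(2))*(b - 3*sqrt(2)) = b^2 - 8*sqrt(2)*b + 30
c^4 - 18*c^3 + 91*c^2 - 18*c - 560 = (c - 8)*(c - 7)*(c - 5)*(c + 2)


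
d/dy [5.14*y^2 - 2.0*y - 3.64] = 10.28*y - 2.0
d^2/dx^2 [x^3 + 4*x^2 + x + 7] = 6*x + 8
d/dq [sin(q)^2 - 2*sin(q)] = 2*(sin(q) - 1)*cos(q)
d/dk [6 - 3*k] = -3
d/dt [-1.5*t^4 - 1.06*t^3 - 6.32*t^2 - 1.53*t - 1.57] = -6.0*t^3 - 3.18*t^2 - 12.64*t - 1.53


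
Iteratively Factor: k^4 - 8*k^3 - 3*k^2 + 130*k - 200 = (k - 2)*(k^3 - 6*k^2 - 15*k + 100) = (k - 5)*(k - 2)*(k^2 - k - 20) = (k - 5)^2*(k - 2)*(k + 4)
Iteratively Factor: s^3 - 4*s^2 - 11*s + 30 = (s - 2)*(s^2 - 2*s - 15) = (s - 2)*(s + 3)*(s - 5)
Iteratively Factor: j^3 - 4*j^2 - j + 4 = (j - 1)*(j^2 - 3*j - 4) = (j - 4)*(j - 1)*(j + 1)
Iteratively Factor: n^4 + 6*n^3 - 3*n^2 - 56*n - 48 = (n - 3)*(n^3 + 9*n^2 + 24*n + 16) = (n - 3)*(n + 4)*(n^2 + 5*n + 4) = (n - 3)*(n + 4)^2*(n + 1)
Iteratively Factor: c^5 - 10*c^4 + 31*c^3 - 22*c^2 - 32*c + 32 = (c - 4)*(c^4 - 6*c^3 + 7*c^2 + 6*c - 8) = (c - 4)*(c - 2)*(c^3 - 4*c^2 - c + 4) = (c - 4)*(c - 2)*(c - 1)*(c^2 - 3*c - 4) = (c - 4)^2*(c - 2)*(c - 1)*(c + 1)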